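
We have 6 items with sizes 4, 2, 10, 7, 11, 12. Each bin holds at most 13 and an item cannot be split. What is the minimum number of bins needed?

4

Total = 12 + 11 + 10 + 7 + 4 + 2 = 46.
Lower bound: ⌈46/13⌉ = 4 bins.
A packing using 4 bins:
  bin 1: 12 = 12
  bin 2: 11 + 2 = 13
  bin 3: 10 = 10
  bin 4: 7 + 4 = 11
This matches the lower bound, so 4 is optimal.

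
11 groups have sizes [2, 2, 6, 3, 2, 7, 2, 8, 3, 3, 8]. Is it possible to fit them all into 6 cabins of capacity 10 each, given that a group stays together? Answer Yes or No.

A valid assignment using 5 cabins:
  cabin 1: 8 + 2 = 10
  cabin 2: 8 + 2 = 10
  cabin 3: 7 + 3 = 10
  cabin 4: 6 + 3 = 9
  cabin 5: 3 + 2 + 2 = 7
That uses only 5 ≤ 6, so 6 cabins are enough.

Yes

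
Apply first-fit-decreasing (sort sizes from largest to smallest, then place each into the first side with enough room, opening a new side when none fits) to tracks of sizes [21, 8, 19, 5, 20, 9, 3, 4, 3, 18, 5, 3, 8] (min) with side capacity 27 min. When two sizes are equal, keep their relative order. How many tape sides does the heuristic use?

Sorted descending: 21, 20, 19, 18, 9, 8, 8, 5, 5, 4, 3, 3, 3.
  21 → side 1 (new)  [load 21/27]
  20 → side 2 (new)  [load 20/27]
  19 → side 3 (new)  [load 19/27]
  18 → side 4 (new)  [load 18/27]
  9 → side 4  [load 27/27]
  8 → side 3  [load 27/27]
  8 → side 5 (new)  [load 8/27]
  5 → side 1  [load 26/27]
  5 → side 2  [load 25/27]
  4 → side 5  [load 12/27]
  3 → side 5  [load 15/27]
  3 → side 5  [load 18/27]
  3 → side 5  [load 21/27]
5 tape sides opened.

5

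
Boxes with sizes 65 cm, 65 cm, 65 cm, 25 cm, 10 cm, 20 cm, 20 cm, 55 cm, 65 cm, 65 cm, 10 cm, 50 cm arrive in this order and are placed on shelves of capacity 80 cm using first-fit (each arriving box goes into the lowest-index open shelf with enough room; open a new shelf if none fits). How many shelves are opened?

8

  65 → shelf 1 (new)  [load 65/80]
  65 → shelf 2 (new)  [load 65/80]
  65 → shelf 3 (new)  [load 65/80]
  25 → shelf 4 (new)  [load 25/80]
  10 → shelf 1  [load 75/80]
  20 → shelf 4  [load 45/80]
  20 → shelf 4  [load 65/80]
  55 → shelf 5 (new)  [load 55/80]
  65 → shelf 6 (new)  [load 65/80]
  65 → shelf 7 (new)  [load 65/80]
  10 → shelf 2  [load 75/80]
  50 → shelf 8 (new)  [load 50/80]
8 shelves opened.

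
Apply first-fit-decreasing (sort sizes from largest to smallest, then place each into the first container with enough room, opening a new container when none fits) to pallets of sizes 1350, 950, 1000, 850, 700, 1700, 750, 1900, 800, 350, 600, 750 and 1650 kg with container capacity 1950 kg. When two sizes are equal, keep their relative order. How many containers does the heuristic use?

Sorted descending: 1900, 1700, 1650, 1350, 1000, 950, 850, 800, 750, 750, 700, 600, 350.
  1900 → container 1 (new)  [load 1900/1950]
  1700 → container 2 (new)  [load 1700/1950]
  1650 → container 3 (new)  [load 1650/1950]
  1350 → container 4 (new)  [load 1350/1950]
  1000 → container 5 (new)  [load 1000/1950]
  950 → container 5  [load 1950/1950]
  850 → container 6 (new)  [load 850/1950]
  800 → container 6  [load 1650/1950]
  750 → container 7 (new)  [load 750/1950]
  750 → container 7  [load 1500/1950]
  700 → container 8 (new)  [load 700/1950]
  600 → container 4  [load 1950/1950]
  350 → container 7  [load 1850/1950]
8 containers opened.

8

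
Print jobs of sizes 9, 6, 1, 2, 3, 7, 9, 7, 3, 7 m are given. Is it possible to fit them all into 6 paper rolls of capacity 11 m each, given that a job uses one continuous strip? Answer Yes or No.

Yes

A valid assignment using 6 paper rolls:
  roll 1: 9 + 2 = 11
  roll 2: 9 + 1 = 10
  roll 3: 7 + 3 = 10
  roll 4: 7 + 3 = 10
  roll 5: 7 = 7
  roll 6: 6 = 6
Every load is within 11 m, so 6 paper rolls suffice.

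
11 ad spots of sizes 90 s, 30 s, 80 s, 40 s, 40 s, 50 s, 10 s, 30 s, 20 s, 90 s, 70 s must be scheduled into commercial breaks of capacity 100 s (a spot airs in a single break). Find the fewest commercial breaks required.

6

Total = 90 + 90 + 80 + 70 + 50 + 40 + 40 + 30 + 30 + 20 + 10 = 550 s.
Lower bound: ⌈550/100⌉ = 6 commercial breaks.
A packing using 6 commercial breaks:
  break 1: 90 + 10 = 100
  break 2: 90 = 90
  break 3: 80 + 20 = 100
  break 4: 70 + 30 = 100
  break 5: 50 + 40 = 90
  break 6: 40 + 30 = 70
This matches the lower bound, so 6 is optimal.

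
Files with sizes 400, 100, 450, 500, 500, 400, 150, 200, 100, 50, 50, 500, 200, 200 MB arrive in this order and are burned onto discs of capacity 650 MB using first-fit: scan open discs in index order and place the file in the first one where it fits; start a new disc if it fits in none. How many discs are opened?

7

  400 → disc 1 (new)  [load 400/650]
  100 → disc 1  [load 500/650]
  450 → disc 2 (new)  [load 450/650]
  500 → disc 3 (new)  [load 500/650]
  500 → disc 4 (new)  [load 500/650]
  400 → disc 5 (new)  [load 400/650]
  150 → disc 1  [load 650/650]
  200 → disc 2  [load 650/650]
  100 → disc 3  [load 600/650]
  50 → disc 3  [load 650/650]
  50 → disc 4  [load 550/650]
  500 → disc 6 (new)  [load 500/650]
  200 → disc 5  [load 600/650]
  200 → disc 7 (new)  [load 200/650]
7 discs opened.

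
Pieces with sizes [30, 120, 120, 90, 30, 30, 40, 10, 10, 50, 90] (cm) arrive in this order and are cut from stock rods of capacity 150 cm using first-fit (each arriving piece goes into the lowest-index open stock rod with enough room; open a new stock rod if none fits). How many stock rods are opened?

  30 → stock rod 1 (new)  [load 30/150]
  120 → stock rod 1  [load 150/150]
  120 → stock rod 2 (new)  [load 120/150]
  90 → stock rod 3 (new)  [load 90/150]
  30 → stock rod 2  [load 150/150]
  30 → stock rod 3  [load 120/150]
  40 → stock rod 4 (new)  [load 40/150]
  10 → stock rod 3  [load 130/150]
  10 → stock rod 3  [load 140/150]
  50 → stock rod 4  [load 90/150]
  90 → stock rod 5 (new)  [load 90/150]
5 stock rods opened.

5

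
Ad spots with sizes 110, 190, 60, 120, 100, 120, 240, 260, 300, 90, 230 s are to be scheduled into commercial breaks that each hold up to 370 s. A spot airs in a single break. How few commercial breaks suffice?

Total = 300 + 260 + 240 + 230 + 190 + 120 + 120 + 110 + 100 + 90 + 60 = 1820 s.
Lower bound: ⌈1820/370⌉ = 5 commercial breaks.
A packing using 6 commercial breaks:
  break 1: 300 + 60 = 360
  break 2: 260 + 110 = 370
  break 3: 240 + 120 = 360
  break 4: 230 + 120 = 350
  break 5: 190 + 100 = 290
  break 6: 90 = 90
No arrangement into 5 commercial breaks stays within capacity, so 6 is optimal.

6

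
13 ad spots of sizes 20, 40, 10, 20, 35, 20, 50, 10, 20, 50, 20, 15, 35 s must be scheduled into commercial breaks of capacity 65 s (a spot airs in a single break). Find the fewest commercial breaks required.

Total = 50 + 50 + 40 + 35 + 35 + 20 + 20 + 20 + 20 + 20 + 15 + 10 + 10 = 345 s.
Lower bound: ⌈345/65⌉ = 6 commercial breaks.
A packing using 6 commercial breaks:
  break 1: 50 + 15 = 65
  break 2: 50 + 10 = 60
  break 3: 40 + 20 = 60
  break 4: 35 + 20 + 10 = 65
  break 5: 35 + 20 = 55
  break 6: 20 + 20 = 40
This matches the lower bound, so 6 is optimal.

6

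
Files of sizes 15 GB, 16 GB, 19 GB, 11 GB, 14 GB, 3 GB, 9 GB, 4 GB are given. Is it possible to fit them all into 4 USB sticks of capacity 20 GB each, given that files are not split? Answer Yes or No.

Total = 91 GB; ⌈91/20⌉ = 5.
At least 5 USB sticks are required, but only 4 are allowed.

No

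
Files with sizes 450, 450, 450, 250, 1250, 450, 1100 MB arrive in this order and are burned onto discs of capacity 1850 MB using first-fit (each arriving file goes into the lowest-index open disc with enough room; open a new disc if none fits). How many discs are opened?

3

  450 → disc 1 (new)  [load 450/1850]
  450 → disc 1  [load 900/1850]
  450 → disc 1  [load 1350/1850]
  250 → disc 1  [load 1600/1850]
  1250 → disc 2 (new)  [load 1250/1850]
  450 → disc 2  [load 1700/1850]
  1100 → disc 3 (new)  [load 1100/1850]
3 discs opened.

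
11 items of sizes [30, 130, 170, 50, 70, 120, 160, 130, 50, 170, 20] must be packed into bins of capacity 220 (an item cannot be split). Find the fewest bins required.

6

Total = 170 + 170 + 160 + 130 + 130 + 120 + 70 + 50 + 50 + 30 + 20 = 1100.
Lower bound: ⌈1100/220⌉ = 5 bins.
Also, 6 items each exceed 110, and no two of those can share a bin, so at least 6 bins are needed.
A packing using 6 bins:
  bin 1: 170 + 50 = 220
  bin 2: 170 + 50 = 220
  bin 3: 160 + 30 + 20 = 210
  bin 4: 130 + 70 = 200
  bin 5: 130 = 130
  bin 6: 120 = 120
This matches the lower bound, so 6 is optimal.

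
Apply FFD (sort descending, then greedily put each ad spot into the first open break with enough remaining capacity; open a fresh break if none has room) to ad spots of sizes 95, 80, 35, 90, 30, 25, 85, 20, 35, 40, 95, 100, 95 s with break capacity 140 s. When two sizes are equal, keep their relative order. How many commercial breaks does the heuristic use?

7

Sorted descending: 100, 95, 95, 95, 90, 85, 80, 40, 35, 35, 30, 25, 20.
  100 → break 1 (new)  [load 100/140]
  95 → break 2 (new)  [load 95/140]
  95 → break 3 (new)  [load 95/140]
  95 → break 4 (new)  [load 95/140]
  90 → break 5 (new)  [load 90/140]
  85 → break 6 (new)  [load 85/140]
  80 → break 7 (new)  [load 80/140]
  40 → break 1  [load 140/140]
  35 → break 2  [load 130/140]
  35 → break 3  [load 130/140]
  30 → break 4  [load 125/140]
  25 → break 5  [load 115/140]
  20 → break 5  [load 135/140]
7 commercial breaks opened.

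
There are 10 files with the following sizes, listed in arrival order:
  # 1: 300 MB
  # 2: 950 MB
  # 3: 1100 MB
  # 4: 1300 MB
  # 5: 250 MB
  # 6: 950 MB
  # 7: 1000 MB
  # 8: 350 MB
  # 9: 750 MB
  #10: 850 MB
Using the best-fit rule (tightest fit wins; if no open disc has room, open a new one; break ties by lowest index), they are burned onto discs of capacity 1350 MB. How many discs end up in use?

  300 → disc 1 (new)  [load 300/1350]
  950 → disc 1  [load 1250/1350]
  1100 → disc 2 (new)  [load 1100/1350]
  1300 → disc 3 (new)  [load 1300/1350]
  250 → disc 2  [load 1350/1350]
  950 → disc 4 (new)  [load 950/1350]
  1000 → disc 5 (new)  [load 1000/1350]
  350 → disc 5  [load 1350/1350]
  750 → disc 6 (new)  [load 750/1350]
  850 → disc 7 (new)  [load 850/1350]
7 discs opened.

7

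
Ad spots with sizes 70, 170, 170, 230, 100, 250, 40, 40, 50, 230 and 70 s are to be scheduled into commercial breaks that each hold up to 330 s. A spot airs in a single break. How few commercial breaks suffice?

Total = 250 + 230 + 230 + 170 + 170 + 100 + 70 + 70 + 50 + 40 + 40 = 1420 s.
Lower bound: ⌈1420/330⌉ = 5 commercial breaks.
A packing using 5 commercial breaks:
  break 1: 250 + 70 = 320
  break 2: 230 + 100 = 330
  break 3: 230 + 70 = 300
  break 4: 170 + 50 + 40 + 40 = 300
  break 5: 170 = 170
This matches the lower bound, so 5 is optimal.

5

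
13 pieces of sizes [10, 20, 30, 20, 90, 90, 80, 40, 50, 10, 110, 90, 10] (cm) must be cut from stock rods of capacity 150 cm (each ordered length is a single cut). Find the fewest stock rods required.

5

Total = 110 + 90 + 90 + 90 + 80 + 50 + 40 + 30 + 20 + 20 + 10 + 10 + 10 = 650 cm.
Lower bound: ⌈650/150⌉ = 5 stock rods.
A packing using 5 stock rods:
  stock rod 1: 110 + 40 = 150
  stock rod 2: 90 + 50 + 10 = 150
  stock rod 3: 90 + 30 + 20 + 10 = 150
  stock rod 4: 90 + 20 + 10 = 120
  stock rod 5: 80 = 80
This matches the lower bound, so 5 is optimal.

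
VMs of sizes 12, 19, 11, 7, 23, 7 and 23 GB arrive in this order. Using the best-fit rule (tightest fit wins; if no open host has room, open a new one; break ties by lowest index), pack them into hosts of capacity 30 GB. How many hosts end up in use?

4

  12 → host 1 (new)  [load 12/30]
  19 → host 2 (new)  [load 19/30]
  11 → host 2  [load 30/30]
  7 → host 1  [load 19/30]
  23 → host 3 (new)  [load 23/30]
  7 → host 3  [load 30/30]
  23 → host 4 (new)  [load 23/30]
4 hosts opened.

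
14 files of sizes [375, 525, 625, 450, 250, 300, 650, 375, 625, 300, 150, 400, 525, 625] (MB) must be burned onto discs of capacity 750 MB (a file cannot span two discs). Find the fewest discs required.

Total = 650 + 625 + 625 + 625 + 525 + 525 + 450 + 400 + 375 + 375 + 300 + 300 + 250 + 150 = 6175 MB.
Lower bound: ⌈6175/750⌉ = 9 discs.
A packing using 10 discs:
  disc 1: 650 = 650
  disc 2: 625 = 625
  disc 3: 625 = 625
  disc 4: 625 = 625
  disc 5: 525 + 150 = 675
  disc 6: 525 = 525
  disc 7: 450 + 300 = 750
  disc 8: 400 + 300 = 700
  disc 9: 375 + 375 = 750
  disc 10: 250 = 250
No arrangement into 9 discs stays within capacity, so 10 is optimal.

10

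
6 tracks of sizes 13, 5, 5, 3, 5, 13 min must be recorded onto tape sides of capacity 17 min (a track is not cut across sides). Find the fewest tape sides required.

3

Total = 13 + 13 + 5 + 5 + 5 + 3 = 44 min.
Lower bound: ⌈44/17⌉ = 3 tape sides.
A packing using 3 tape sides:
  side 1: 13 + 3 = 16
  side 2: 13 = 13
  side 3: 5 + 5 + 5 = 15
This matches the lower bound, so 3 is optimal.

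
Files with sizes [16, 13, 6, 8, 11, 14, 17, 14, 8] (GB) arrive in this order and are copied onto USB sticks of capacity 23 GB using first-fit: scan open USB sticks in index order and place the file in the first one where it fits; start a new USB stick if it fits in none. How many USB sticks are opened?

  16 → USB stick 1 (new)  [load 16/23]
  13 → USB stick 2 (new)  [load 13/23]
  6 → USB stick 1  [load 22/23]
  8 → USB stick 2  [load 21/23]
  11 → USB stick 3 (new)  [load 11/23]
  14 → USB stick 4 (new)  [load 14/23]
  17 → USB stick 5 (new)  [load 17/23]
  14 → USB stick 6 (new)  [load 14/23]
  8 → USB stick 3  [load 19/23]
6 USB sticks opened.

6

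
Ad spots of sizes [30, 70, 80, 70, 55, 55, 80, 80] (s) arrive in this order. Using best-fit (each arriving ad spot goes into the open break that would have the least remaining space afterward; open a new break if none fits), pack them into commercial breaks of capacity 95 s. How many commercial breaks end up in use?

7

  30 → break 1 (new)  [load 30/95]
  70 → break 2 (new)  [load 70/95]
  80 → break 3 (new)  [load 80/95]
  70 → break 4 (new)  [load 70/95]
  55 → break 1  [load 85/95]
  55 → break 5 (new)  [load 55/95]
  80 → break 6 (new)  [load 80/95]
  80 → break 7 (new)  [load 80/95]
7 commercial breaks opened.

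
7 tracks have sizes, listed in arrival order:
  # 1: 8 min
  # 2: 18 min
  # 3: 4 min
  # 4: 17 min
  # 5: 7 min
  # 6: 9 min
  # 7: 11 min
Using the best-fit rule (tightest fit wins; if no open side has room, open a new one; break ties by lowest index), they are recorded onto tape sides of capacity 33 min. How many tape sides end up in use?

  8 → side 1 (new)  [load 8/33]
  18 → side 1  [load 26/33]
  4 → side 1  [load 30/33]
  17 → side 2 (new)  [load 17/33]
  7 → side 2  [load 24/33]
  9 → side 2  [load 33/33]
  11 → side 3 (new)  [load 11/33]
3 tape sides opened.

3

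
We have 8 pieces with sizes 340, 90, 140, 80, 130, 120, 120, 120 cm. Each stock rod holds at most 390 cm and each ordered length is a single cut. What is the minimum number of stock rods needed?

Total = 340 + 140 + 130 + 120 + 120 + 120 + 90 + 80 = 1140 cm.
Lower bound: ⌈1140/390⌉ = 3 stock rods.
A packing using 4 stock rods:
  stock rod 1: 340 = 340
  stock rod 2: 140 + 130 + 120 = 390
  stock rod 3: 120 + 120 + 90 = 330
  stock rod 4: 80 = 80
No arrangement into 3 stock rods stays within capacity, so 4 is optimal.

4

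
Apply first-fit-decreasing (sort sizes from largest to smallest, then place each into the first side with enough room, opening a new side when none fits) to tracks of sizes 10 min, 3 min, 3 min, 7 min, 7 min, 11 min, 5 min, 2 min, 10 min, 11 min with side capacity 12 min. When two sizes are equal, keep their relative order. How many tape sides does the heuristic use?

7

Sorted descending: 11, 11, 10, 10, 7, 7, 5, 3, 3, 2.
  11 → side 1 (new)  [load 11/12]
  11 → side 2 (new)  [load 11/12]
  10 → side 3 (new)  [load 10/12]
  10 → side 4 (new)  [load 10/12]
  7 → side 5 (new)  [load 7/12]
  7 → side 6 (new)  [load 7/12]
  5 → side 5  [load 12/12]
  3 → side 6  [load 10/12]
  3 → side 7 (new)  [load 3/12]
  2 → side 3  [load 12/12]
7 tape sides opened.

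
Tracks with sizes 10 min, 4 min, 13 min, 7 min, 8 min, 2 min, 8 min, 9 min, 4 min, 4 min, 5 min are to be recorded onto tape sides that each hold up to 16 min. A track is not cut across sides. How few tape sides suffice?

5

Total = 13 + 10 + 9 + 8 + 8 + 7 + 5 + 4 + 4 + 4 + 2 = 74 min.
Lower bound: ⌈74/16⌉ = 5 tape sides.
A packing using 5 tape sides:
  side 1: 13 + 2 = 15
  side 2: 10 + 5 = 15
  side 3: 9 + 7 = 16
  side 4: 8 + 8 = 16
  side 5: 4 + 4 + 4 = 12
This matches the lower bound, so 5 is optimal.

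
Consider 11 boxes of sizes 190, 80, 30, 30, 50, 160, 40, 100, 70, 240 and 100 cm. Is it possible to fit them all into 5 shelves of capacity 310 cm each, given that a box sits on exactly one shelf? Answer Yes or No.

Yes

A valid assignment using 4 shelves:
  shelf 1: 240 + 70 = 310
  shelf 2: 190 + 100 = 290
  shelf 3: 160 + 100 + 50 = 310
  shelf 4: 80 + 40 + 30 + 30 = 180
That uses only 4 ≤ 5, so 5 shelves are enough.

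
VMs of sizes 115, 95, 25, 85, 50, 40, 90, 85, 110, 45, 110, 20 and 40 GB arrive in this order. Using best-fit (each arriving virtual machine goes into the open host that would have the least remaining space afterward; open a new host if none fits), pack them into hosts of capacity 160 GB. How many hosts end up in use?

7

  115 → host 1 (new)  [load 115/160]
  95 → host 2 (new)  [load 95/160]
  25 → host 1  [load 140/160]
  85 → host 3 (new)  [load 85/160]
  50 → host 2  [load 145/160]
  40 → host 3  [load 125/160]
  90 → host 4 (new)  [load 90/160]
  85 → host 5 (new)  [load 85/160]
  110 → host 6 (new)  [load 110/160]
  45 → host 6  [load 155/160]
  110 → host 7 (new)  [load 110/160]
  20 → host 1  [load 160/160]
  40 → host 7  [load 150/160]
7 hosts opened.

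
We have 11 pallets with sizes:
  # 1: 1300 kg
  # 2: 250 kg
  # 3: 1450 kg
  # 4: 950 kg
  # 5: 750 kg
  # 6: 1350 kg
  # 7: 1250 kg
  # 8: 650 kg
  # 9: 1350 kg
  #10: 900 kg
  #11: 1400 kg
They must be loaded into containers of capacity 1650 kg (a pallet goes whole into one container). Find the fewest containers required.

8

Total = 1450 + 1400 + 1350 + 1350 + 1300 + 1250 + 950 + 900 + 750 + 650 + 250 = 11600 kg.
Lower bound: ⌈11600/1650⌉ = 8 containers.
A packing using 8 containers:
  container 1: 1450 = 1450
  container 2: 1400 + 250 = 1650
  container 3: 1350 = 1350
  container 4: 1350 = 1350
  container 5: 1300 = 1300
  container 6: 1250 = 1250
  container 7: 950 + 650 = 1600
  container 8: 900 + 750 = 1650
This matches the lower bound, so 8 is optimal.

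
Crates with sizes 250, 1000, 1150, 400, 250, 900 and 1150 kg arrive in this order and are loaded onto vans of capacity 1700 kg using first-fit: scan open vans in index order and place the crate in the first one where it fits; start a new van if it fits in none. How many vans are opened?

4

  250 → van 1 (new)  [load 250/1700]
  1000 → van 1  [load 1250/1700]
  1150 → van 2 (new)  [load 1150/1700]
  400 → van 1  [load 1650/1700]
  250 → van 2  [load 1400/1700]
  900 → van 3 (new)  [load 900/1700]
  1150 → van 4 (new)  [load 1150/1700]
4 vans opened.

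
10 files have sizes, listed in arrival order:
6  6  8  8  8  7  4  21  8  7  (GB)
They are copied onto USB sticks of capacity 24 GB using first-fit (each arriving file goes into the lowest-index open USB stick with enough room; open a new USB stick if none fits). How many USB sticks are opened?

  6 → USB stick 1 (new)  [load 6/24]
  6 → USB stick 1  [load 12/24]
  8 → USB stick 1  [load 20/24]
  8 → USB stick 2 (new)  [load 8/24]
  8 → USB stick 2  [load 16/24]
  7 → USB stick 2  [load 23/24]
  4 → USB stick 1  [load 24/24]
  21 → USB stick 3 (new)  [load 21/24]
  8 → USB stick 4 (new)  [load 8/24]
  7 → USB stick 4  [load 15/24]
4 USB sticks opened.

4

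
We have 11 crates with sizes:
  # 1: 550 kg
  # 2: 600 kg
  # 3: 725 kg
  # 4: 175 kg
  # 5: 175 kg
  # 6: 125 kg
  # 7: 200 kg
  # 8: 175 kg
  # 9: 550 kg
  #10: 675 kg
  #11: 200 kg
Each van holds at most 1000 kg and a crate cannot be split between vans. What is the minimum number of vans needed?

5

Total = 725 + 675 + 600 + 550 + 550 + 200 + 200 + 175 + 175 + 175 + 125 = 4150 kg.
Lower bound: ⌈4150/1000⌉ = 5 vans.
A packing using 5 vans:
  van 1: 725 + 200 = 925
  van 2: 675 + 200 + 125 = 1000
  van 3: 600 + 175 + 175 = 950
  van 4: 550 + 175 = 725
  van 5: 550 = 550
This matches the lower bound, so 5 is optimal.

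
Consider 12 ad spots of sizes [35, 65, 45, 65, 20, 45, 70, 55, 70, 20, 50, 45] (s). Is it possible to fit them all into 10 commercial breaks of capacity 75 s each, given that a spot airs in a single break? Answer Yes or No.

Yes

A valid assignment using 10 commercial breaks:
  break 1: 70 = 70
  break 2: 70 = 70
  break 3: 65 = 65
  break 4: 65 = 65
  break 5: 55 + 20 = 75
  break 6: 50 + 20 = 70
  break 7: 45 = 45
  break 8: 45 = 45
  break 9: 45 = 45
  break 10: 35 = 35
Every load is within 75 s, so 10 commercial breaks suffice.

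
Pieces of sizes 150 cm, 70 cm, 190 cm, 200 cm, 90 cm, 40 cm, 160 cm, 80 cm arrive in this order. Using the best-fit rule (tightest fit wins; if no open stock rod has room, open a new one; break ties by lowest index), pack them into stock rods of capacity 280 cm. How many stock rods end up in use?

4

  150 → stock rod 1 (new)  [load 150/280]
  70 → stock rod 1  [load 220/280]
  190 → stock rod 2 (new)  [load 190/280]
  200 → stock rod 3 (new)  [load 200/280]
  90 → stock rod 2  [load 280/280]
  40 → stock rod 1  [load 260/280]
  160 → stock rod 4 (new)  [load 160/280]
  80 → stock rod 3  [load 280/280]
4 stock rods opened.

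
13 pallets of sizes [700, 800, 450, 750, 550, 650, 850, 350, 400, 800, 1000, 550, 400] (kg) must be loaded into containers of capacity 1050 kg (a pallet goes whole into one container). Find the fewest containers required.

Total = 1000 + 850 + 800 + 800 + 750 + 700 + 650 + 550 + 550 + 450 + 400 + 400 + 350 = 8250 kg.
Lower bound: ⌈8250/1050⌉ = 8 containers.
Also, 9 pallets each exceed 525 kg, and no two of those can share a container, so at least 9 containers are needed.
A packing using 9 containers:
  container 1: 1000 = 1000
  container 2: 850 = 850
  container 3: 800 = 800
  container 4: 800 = 800
  container 5: 750 = 750
  container 6: 700 + 350 = 1050
  container 7: 650 + 400 = 1050
  container 8: 550 + 450 = 1000
  container 9: 550 + 400 = 950
This matches the lower bound, so 9 is optimal.

9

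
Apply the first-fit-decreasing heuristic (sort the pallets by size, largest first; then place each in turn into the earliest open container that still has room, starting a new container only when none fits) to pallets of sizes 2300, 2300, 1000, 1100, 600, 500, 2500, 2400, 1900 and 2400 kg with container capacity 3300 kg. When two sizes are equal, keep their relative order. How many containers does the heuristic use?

6

Sorted descending: 2500, 2400, 2400, 2300, 2300, 1900, 1100, 1000, 600, 500.
  2500 → container 1 (new)  [load 2500/3300]
  2400 → container 2 (new)  [load 2400/3300]
  2400 → container 3 (new)  [load 2400/3300]
  2300 → container 4 (new)  [load 2300/3300]
  2300 → container 5 (new)  [load 2300/3300]
  1900 → container 6 (new)  [load 1900/3300]
  1100 → container 6  [load 3000/3300]
  1000 → container 4  [load 3300/3300]
  600 → container 1  [load 3100/3300]
  500 → container 2  [load 2900/3300]
6 containers opened.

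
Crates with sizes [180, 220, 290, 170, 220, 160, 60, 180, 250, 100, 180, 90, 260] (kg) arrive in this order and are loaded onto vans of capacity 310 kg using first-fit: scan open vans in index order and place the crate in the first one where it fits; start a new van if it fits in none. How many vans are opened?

  180 → van 1 (new)  [load 180/310]
  220 → van 2 (new)  [load 220/310]
  290 → van 3 (new)  [load 290/310]
  170 → van 4 (new)  [load 170/310]
  220 → van 5 (new)  [load 220/310]
  160 → van 6 (new)  [load 160/310]
  60 → van 1  [load 240/310]
  180 → van 7 (new)  [load 180/310]
  250 → van 8 (new)  [load 250/310]
  100 → van 4  [load 270/310]
  180 → van 9 (new)  [load 180/310]
  90 → van 2  [load 310/310]
  260 → van 10 (new)  [load 260/310]
10 vans opened.

10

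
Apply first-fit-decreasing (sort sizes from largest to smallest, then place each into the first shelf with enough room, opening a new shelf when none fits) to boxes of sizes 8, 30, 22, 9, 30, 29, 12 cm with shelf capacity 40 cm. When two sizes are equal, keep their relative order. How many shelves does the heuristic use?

Sorted descending: 30, 30, 29, 22, 12, 9, 8.
  30 → shelf 1 (new)  [load 30/40]
  30 → shelf 2 (new)  [load 30/40]
  29 → shelf 3 (new)  [load 29/40]
  22 → shelf 4 (new)  [load 22/40]
  12 → shelf 4  [load 34/40]
  9 → shelf 1  [load 39/40]
  8 → shelf 2  [load 38/40]
4 shelves opened.

4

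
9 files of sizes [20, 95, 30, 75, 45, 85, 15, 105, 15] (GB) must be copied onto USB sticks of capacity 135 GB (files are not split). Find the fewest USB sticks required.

Total = 105 + 95 + 85 + 75 + 45 + 30 + 20 + 15 + 15 = 485 GB.
Lower bound: ⌈485/135⌉ = 4 USB sticks.
A packing using 4 USB sticks:
  USB stick 1: 105 + 30 = 135
  USB stick 2: 95 + 20 + 15 = 130
  USB stick 3: 85 + 45 = 130
  USB stick 4: 75 + 15 = 90
This matches the lower bound, so 4 is optimal.

4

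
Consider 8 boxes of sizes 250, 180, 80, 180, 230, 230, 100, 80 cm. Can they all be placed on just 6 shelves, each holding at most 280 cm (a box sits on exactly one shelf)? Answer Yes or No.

A valid assignment using 6 shelves:
  shelf 1: 250 = 250
  shelf 2: 230 = 230
  shelf 3: 230 = 230
  shelf 4: 180 + 100 = 280
  shelf 5: 180 + 80 = 260
  shelf 6: 80 = 80
Every load is within 280 cm, so 6 shelves suffice.

Yes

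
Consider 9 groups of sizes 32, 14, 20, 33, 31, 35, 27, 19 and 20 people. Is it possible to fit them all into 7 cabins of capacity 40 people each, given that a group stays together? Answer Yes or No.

Yes

A valid assignment using 7 cabins:
  cabin 1: 35 = 35
  cabin 2: 33 = 33
  cabin 3: 32 = 32
  cabin 4: 31 = 31
  cabin 5: 27 = 27
  cabin 6: 20 + 20 = 40
  cabin 7: 19 + 14 = 33
Every load is within 40 people, so 7 cabins suffice.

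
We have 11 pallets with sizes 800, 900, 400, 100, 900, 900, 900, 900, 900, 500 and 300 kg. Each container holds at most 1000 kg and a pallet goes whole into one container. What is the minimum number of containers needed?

9

Total = 900 + 900 + 900 + 900 + 900 + 900 + 800 + 500 + 400 + 300 + 100 = 7500 kg.
Lower bound: ⌈7500/1000⌉ = 8 containers.
A packing using 9 containers:
  container 1: 900 + 100 = 1000
  container 2: 900 = 900
  container 3: 900 = 900
  container 4: 900 = 900
  container 5: 900 = 900
  container 6: 900 = 900
  container 7: 800 = 800
  container 8: 500 + 400 = 900
  container 9: 300 = 300
No arrangement into 8 containers stays within capacity, so 9 is optimal.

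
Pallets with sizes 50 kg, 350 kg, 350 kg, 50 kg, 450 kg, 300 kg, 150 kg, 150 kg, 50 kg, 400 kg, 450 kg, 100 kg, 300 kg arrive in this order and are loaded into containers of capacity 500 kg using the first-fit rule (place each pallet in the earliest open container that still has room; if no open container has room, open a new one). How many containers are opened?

7

  50 → container 1 (new)  [load 50/500]
  350 → container 1  [load 400/500]
  350 → container 2 (new)  [load 350/500]
  50 → container 1  [load 450/500]
  450 → container 3 (new)  [load 450/500]
  300 → container 4 (new)  [load 300/500]
  150 → container 2  [load 500/500]
  150 → container 4  [load 450/500]
  50 → container 1  [load 500/500]
  400 → container 5 (new)  [load 400/500]
  450 → container 6 (new)  [load 450/500]
  100 → container 5  [load 500/500]
  300 → container 7 (new)  [load 300/500]
7 containers opened.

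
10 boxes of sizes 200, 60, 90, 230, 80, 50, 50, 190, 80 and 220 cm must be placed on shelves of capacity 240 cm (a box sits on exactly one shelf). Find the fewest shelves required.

Total = 230 + 220 + 200 + 190 + 90 + 80 + 80 + 60 + 50 + 50 = 1250 cm.
Lower bound: ⌈1250/240⌉ = 6 shelves.
A packing using 6 shelves:
  shelf 1: 230 = 230
  shelf 2: 220 = 220
  shelf 3: 200 = 200
  shelf 4: 190 + 50 = 240
  shelf 5: 90 + 80 + 60 = 230
  shelf 6: 80 + 50 = 130
This matches the lower bound, so 6 is optimal.

6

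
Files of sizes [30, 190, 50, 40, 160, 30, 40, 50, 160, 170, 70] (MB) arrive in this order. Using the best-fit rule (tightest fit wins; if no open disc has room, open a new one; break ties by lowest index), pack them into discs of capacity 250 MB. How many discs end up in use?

  30 → disc 1 (new)  [load 30/250]
  190 → disc 1  [load 220/250]
  50 → disc 2 (new)  [load 50/250]
  40 → disc 2  [load 90/250]
  160 → disc 2  [load 250/250]
  30 → disc 1  [load 250/250]
  40 → disc 3 (new)  [load 40/250]
  50 → disc 3  [load 90/250]
  160 → disc 3  [load 250/250]
  170 → disc 4 (new)  [load 170/250]
  70 → disc 4  [load 240/250]
4 discs opened.

4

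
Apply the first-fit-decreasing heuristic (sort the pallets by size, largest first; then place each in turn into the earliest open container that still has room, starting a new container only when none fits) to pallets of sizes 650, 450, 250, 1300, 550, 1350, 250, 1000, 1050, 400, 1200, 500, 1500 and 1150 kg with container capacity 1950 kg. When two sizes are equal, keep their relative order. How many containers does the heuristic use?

7

Sorted descending: 1500, 1350, 1300, 1200, 1150, 1050, 1000, 650, 550, 500, 450, 400, 250, 250.
  1500 → container 1 (new)  [load 1500/1950]
  1350 → container 2 (new)  [load 1350/1950]
  1300 → container 3 (new)  [load 1300/1950]
  1200 → container 4 (new)  [load 1200/1950]
  1150 → container 5 (new)  [load 1150/1950]
  1050 → container 6 (new)  [load 1050/1950]
  1000 → container 7 (new)  [load 1000/1950]
  650 → container 3  [load 1950/1950]
  550 → container 2  [load 1900/1950]
  500 → container 4  [load 1700/1950]
  450 → container 1  [load 1950/1950]
  400 → container 5  [load 1550/1950]
  250 → container 4  [load 1950/1950]
  250 → container 5  [load 1800/1950]
7 containers opened.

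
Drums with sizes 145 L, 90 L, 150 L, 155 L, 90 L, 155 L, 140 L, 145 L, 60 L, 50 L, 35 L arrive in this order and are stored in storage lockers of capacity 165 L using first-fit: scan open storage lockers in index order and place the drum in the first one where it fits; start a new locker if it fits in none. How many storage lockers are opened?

  145 → locker 1 (new)  [load 145/165]
  90 → locker 2 (new)  [load 90/165]
  150 → locker 3 (new)  [load 150/165]
  155 → locker 4 (new)  [load 155/165]
  90 → locker 5 (new)  [load 90/165]
  155 → locker 6 (new)  [load 155/165]
  140 → locker 7 (new)  [load 140/165]
  145 → locker 8 (new)  [load 145/165]
  60 → locker 2  [load 150/165]
  50 → locker 5  [load 140/165]
  35 → locker 9 (new)  [load 35/165]
9 storage lockers opened.

9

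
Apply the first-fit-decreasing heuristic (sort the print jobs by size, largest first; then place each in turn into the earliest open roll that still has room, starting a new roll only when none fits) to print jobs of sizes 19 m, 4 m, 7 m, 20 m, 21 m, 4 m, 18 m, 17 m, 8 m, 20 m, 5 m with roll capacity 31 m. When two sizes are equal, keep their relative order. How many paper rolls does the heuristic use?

6

Sorted descending: 21, 20, 20, 19, 18, 17, 8, 7, 5, 4, 4.
  21 → roll 1 (new)  [load 21/31]
  20 → roll 2 (new)  [load 20/31]
  20 → roll 3 (new)  [load 20/31]
  19 → roll 4 (new)  [load 19/31]
  18 → roll 5 (new)  [load 18/31]
  17 → roll 6 (new)  [load 17/31]
  8 → roll 1  [load 29/31]
  7 → roll 2  [load 27/31]
  5 → roll 3  [load 25/31]
  4 → roll 2  [load 31/31]
  4 → roll 3  [load 29/31]
6 paper rolls opened.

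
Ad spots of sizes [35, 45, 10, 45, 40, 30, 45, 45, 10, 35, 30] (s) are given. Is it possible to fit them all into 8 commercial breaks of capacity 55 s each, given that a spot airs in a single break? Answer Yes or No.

Total = 370 s; ⌈370/55⌉ = 7.
9 ad spots each exceed half the capacity and cannot share a break, forcing at least 9 commercial breaks.
At least 9 commercial breaks are required, but only 8 are allowed.

No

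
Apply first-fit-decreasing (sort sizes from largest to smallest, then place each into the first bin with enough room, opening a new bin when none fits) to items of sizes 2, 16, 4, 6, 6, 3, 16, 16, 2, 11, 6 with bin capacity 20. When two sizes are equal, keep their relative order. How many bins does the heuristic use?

Sorted descending: 16, 16, 16, 11, 6, 6, 6, 4, 3, 2, 2.
  16 → bin 1 (new)  [load 16/20]
  16 → bin 2 (new)  [load 16/20]
  16 → bin 3 (new)  [load 16/20]
  11 → bin 4 (new)  [load 11/20]
  6 → bin 4  [load 17/20]
  6 → bin 5 (new)  [load 6/20]
  6 → bin 5  [load 12/20]
  4 → bin 1  [load 20/20]
  3 → bin 2  [load 19/20]
  2 → bin 3  [load 18/20]
  2 → bin 3  [load 20/20]
5 bins opened.

5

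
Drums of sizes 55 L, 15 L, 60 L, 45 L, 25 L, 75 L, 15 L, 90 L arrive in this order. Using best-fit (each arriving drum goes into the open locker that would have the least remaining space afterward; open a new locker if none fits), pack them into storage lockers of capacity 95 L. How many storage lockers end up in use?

5

  55 → locker 1 (new)  [load 55/95]
  15 → locker 1  [load 70/95]
  60 → locker 2 (new)  [load 60/95]
  45 → locker 3 (new)  [load 45/95]
  25 → locker 1  [load 95/95]
  75 → locker 4 (new)  [load 75/95]
  15 → locker 4  [load 90/95]
  90 → locker 5 (new)  [load 90/95]
5 storage lockers opened.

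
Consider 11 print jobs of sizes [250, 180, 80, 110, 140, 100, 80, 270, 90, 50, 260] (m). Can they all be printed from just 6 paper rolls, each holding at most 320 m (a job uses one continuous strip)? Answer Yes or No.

Yes

A valid assignment using 6 paper rolls:
  roll 1: 270 + 50 = 320
  roll 2: 260 = 260
  roll 3: 250 = 250
  roll 4: 180 + 140 = 320
  roll 5: 110 + 100 + 90 = 300
  roll 6: 80 + 80 = 160
Every load is within 320 m, so 6 paper rolls suffice.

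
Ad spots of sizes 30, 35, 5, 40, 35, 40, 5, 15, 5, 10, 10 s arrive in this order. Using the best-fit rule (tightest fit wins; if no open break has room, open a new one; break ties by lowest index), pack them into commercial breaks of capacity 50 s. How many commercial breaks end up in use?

  30 → break 1 (new)  [load 30/50]
  35 → break 2 (new)  [load 35/50]
  5 → break 2  [load 40/50]
  40 → break 3 (new)  [load 40/50]
  35 → break 4 (new)  [load 35/50]
  40 → break 5 (new)  [load 40/50]
  5 → break 2  [load 45/50]
  15 → break 4  [load 50/50]
  5 → break 2  [load 50/50]
  10 → break 3  [load 50/50]
  10 → break 5  [load 50/50]
5 commercial breaks opened.

5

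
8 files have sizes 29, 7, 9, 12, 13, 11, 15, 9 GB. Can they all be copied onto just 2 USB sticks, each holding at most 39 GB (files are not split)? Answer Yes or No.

No

Total = 105 GB; ⌈105/39⌉ = 3.
At least 3 USB sticks are required, but only 2 are allowed.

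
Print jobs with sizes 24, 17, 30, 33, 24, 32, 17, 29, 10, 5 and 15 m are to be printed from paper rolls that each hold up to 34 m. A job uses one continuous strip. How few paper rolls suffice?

8

Total = 33 + 32 + 30 + 29 + 24 + 24 + 17 + 17 + 15 + 10 + 5 = 236 m.
Lower bound: ⌈236/34⌉ = 7 paper rolls.
A packing using 8 paper rolls:
  roll 1: 33 = 33
  roll 2: 32 = 32
  roll 3: 30 = 30
  roll 4: 29 + 5 = 34
  roll 5: 24 + 10 = 34
  roll 6: 24 = 24
  roll 7: 17 + 17 = 34
  roll 8: 15 = 15
No arrangement into 7 paper rolls stays within capacity, so 8 is optimal.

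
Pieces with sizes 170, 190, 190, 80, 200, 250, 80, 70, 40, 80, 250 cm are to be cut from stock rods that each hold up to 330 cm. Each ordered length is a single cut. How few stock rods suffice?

Total = 250 + 250 + 200 + 190 + 190 + 170 + 80 + 80 + 80 + 70 + 40 = 1600 cm.
Lower bound: ⌈1600/330⌉ = 5 stock rods.
Also, 6 pieces each exceed 165 cm, and no two of those can share a stock rod, so at least 6 stock rods are needed.
A packing using 6 stock rods:
  stock rod 1: 250 + 80 = 330
  stock rod 2: 250 + 80 = 330
  stock rod 3: 200 + 80 + 40 = 320
  stock rod 4: 190 + 70 = 260
  stock rod 5: 190 = 190
  stock rod 6: 170 = 170
This matches the lower bound, so 6 is optimal.

6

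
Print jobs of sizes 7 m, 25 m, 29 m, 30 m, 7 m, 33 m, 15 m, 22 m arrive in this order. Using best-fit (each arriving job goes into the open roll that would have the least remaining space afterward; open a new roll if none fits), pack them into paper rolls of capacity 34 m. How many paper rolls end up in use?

  7 → roll 1 (new)  [load 7/34]
  25 → roll 1  [load 32/34]
  29 → roll 2 (new)  [load 29/34]
  30 → roll 3 (new)  [load 30/34]
  7 → roll 4 (new)  [load 7/34]
  33 → roll 5 (new)  [load 33/34]
  15 → roll 4  [load 22/34]
  22 → roll 6 (new)  [load 22/34]
6 paper rolls opened.

6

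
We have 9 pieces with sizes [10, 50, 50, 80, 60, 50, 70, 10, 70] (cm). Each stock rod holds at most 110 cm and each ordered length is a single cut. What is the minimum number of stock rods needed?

Total = 80 + 70 + 70 + 60 + 50 + 50 + 50 + 10 + 10 = 450 cm.
Lower bound: ⌈450/110⌉ = 5 stock rods.
A packing using 5 stock rods:
  stock rod 1: 80 + 10 + 10 = 100
  stock rod 2: 70 = 70
  stock rod 3: 70 = 70
  stock rod 4: 60 + 50 = 110
  stock rod 5: 50 + 50 = 100
This matches the lower bound, so 5 is optimal.

5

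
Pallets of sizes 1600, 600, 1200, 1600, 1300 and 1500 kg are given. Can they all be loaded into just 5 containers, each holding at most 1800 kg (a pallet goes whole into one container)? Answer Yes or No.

A valid assignment using 5 containers:
  container 1: 1600 = 1600
  container 2: 1600 = 1600
  container 3: 1500 = 1500
  container 4: 1300 = 1300
  container 5: 1200 + 600 = 1800
Every load is within 1800 kg, so 5 containers suffice.

Yes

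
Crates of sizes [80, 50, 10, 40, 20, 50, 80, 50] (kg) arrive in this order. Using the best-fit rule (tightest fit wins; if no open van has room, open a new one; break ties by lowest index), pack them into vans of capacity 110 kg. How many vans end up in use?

4

  80 → van 1 (new)  [load 80/110]
  50 → van 2 (new)  [load 50/110]
  10 → van 1  [load 90/110]
  40 → van 2  [load 90/110]
  20 → van 1  [load 110/110]
  50 → van 3 (new)  [load 50/110]
  80 → van 4 (new)  [load 80/110]
  50 → van 3  [load 100/110]
4 vans opened.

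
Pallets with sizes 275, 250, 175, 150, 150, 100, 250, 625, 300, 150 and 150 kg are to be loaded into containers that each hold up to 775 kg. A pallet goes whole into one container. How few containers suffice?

4

Total = 625 + 300 + 275 + 250 + 250 + 175 + 150 + 150 + 150 + 150 + 100 = 2575 kg.
Lower bound: ⌈2575/775⌉ = 4 containers.
A packing using 4 containers:
  container 1: 625 + 150 = 775
  container 2: 300 + 275 + 175 = 750
  container 3: 250 + 250 + 150 + 100 = 750
  container 4: 150 + 150 = 300
This matches the lower bound, so 4 is optimal.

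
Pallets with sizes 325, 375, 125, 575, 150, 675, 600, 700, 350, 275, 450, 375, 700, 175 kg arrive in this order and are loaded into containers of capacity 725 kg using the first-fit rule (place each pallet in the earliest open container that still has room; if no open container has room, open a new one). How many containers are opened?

  325 → container 1 (new)  [load 325/725]
  375 → container 1  [load 700/725]
  125 → container 2 (new)  [load 125/725]
  575 → container 2  [load 700/725]
  150 → container 3 (new)  [load 150/725]
  675 → container 4 (new)  [load 675/725]
  600 → container 5 (new)  [load 600/725]
  700 → container 6 (new)  [load 700/725]
  350 → container 3  [load 500/725]
  275 → container 7 (new)  [load 275/725]
  450 → container 7  [load 725/725]
  375 → container 8 (new)  [load 375/725]
  700 → container 9 (new)  [load 700/725]
  175 → container 3  [load 675/725]
9 containers opened.

9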